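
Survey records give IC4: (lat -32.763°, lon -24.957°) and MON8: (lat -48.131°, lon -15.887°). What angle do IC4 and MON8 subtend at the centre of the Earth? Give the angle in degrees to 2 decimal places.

16.82°

Δφ = -15.3680°,  Δλ = 9.0700°
a = sin²(Δφ/2) + cos φ₁ cos φ₂ sin²(Δλ/2) = 0.021387
c = 2·arcsin(√a) = 0.293539 rad = 16.8185°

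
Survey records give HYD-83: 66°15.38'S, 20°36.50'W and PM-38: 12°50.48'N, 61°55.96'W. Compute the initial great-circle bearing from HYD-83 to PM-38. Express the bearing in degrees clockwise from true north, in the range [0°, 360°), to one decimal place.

319.7°

HYD-83: φ = -66.25633°, λ = -20.60833°
PM-38: φ = +12.84133°, λ = -61.93267°
Δλ = -41.3243°
y = sin Δλ · cos φ₂ = -0.643806
x = cos φ₁ sin φ₂ − sin φ₁ cos φ₂ cos Δλ = 0.759713
θ = atan2(y, x) = -40.2790° → 319.7210° (mod 360°)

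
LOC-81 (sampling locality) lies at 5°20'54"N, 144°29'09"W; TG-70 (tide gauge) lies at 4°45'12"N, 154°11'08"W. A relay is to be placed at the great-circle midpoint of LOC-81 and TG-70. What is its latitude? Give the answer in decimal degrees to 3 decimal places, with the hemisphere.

5.069°N

LOC-81: φ = +5.34833°, λ = -144.48583°
TG-70: φ = +4.75333°, λ = -154.18556°
Bx = cos φ₂ cos Δλ = 0.982314,  By = cos φ₂ sin Δλ = -0.167905
φₘ = atan2(sin φ₁ + sin φ₂, √((cos φ₁ + Bx)² + By²)) = 5.06889°
λₘ = λ₁ + atan2(By, cos φ₁ + Bx) = -149.33793°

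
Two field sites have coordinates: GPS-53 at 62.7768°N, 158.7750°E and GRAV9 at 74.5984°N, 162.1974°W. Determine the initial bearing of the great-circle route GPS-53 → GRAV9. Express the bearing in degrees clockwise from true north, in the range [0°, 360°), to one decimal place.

Δλ = 39.0276°
y = sin Δλ · cos φ₂ = 0.167236
x = cos φ₁ sin φ₂ − sin φ₁ cos φ₂ cos Δλ = 0.257567
θ = atan2(y, x) = 32.9954° → 32.9954° (mod 360°)

33.0°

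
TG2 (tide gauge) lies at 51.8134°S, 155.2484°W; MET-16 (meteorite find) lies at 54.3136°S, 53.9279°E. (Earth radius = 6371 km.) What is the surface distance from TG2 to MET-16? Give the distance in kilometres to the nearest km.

Δφ = -2.5002°,  Δλ = -150.8237°
a = sin²(Δφ/2) + cos φ₁ cos φ₂ sin²(Δλ/2) = 0.338238
c = 2·arcsin(√a) = 1.241345 rad = 71.1238°
d = R·c = 6371 × 1.241345 = 7908.6 km

7909 km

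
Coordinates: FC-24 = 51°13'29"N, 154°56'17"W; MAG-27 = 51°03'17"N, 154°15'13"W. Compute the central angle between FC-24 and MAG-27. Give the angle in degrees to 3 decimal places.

0.462°

FC-24: φ = +51.22472°, λ = -154.93806°
MAG-27: φ = +51.05472°, λ = -154.25361°
Δφ = -0.1700°,  Δλ = 0.6844°
a = sin²(Δφ/2) + cos φ₁ cos φ₂ sin²(Δλ/2) = 0.000016
c = 2·arcsin(√a) = 0.008061 rad = 0.4619°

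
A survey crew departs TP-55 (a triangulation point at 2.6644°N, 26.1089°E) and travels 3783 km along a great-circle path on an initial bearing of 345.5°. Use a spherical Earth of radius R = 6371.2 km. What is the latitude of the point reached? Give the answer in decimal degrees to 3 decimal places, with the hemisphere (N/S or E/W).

δ = d/R = 3783/6371.2 = 0.593766 rad
φ₂ = arcsin(sin φ₁ cos δ + cos φ₁ sin δ cos θ)
   = arcsin(0.04649·0.82884 + 0.99892·0.55949·0.96815) = 35.42304°
λ₂ = λ₁ + atan2(sin θ sin δ cos φ₁, cos δ − sin φ₁ sin φ₂) = 16.21033°

35.423°N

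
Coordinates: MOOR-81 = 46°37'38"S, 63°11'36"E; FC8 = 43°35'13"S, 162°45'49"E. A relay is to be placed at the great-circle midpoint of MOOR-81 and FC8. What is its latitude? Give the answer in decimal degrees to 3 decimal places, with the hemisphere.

MOOR-81: φ = -46.62722°, λ = +63.19333°
FC8: φ = -43.58694°, λ = +162.76361°
Bx = cos φ₂ cos Δλ = -0.120425,  By = cos φ₂ sin Δλ = 0.714248
φₘ = atan2(sin φ₁ + sin φ₂, √((cos φ₁ + Bx)² + By²)) = -57.23604°
λₘ = λ₁ + atan2(By, cos φ₁ + Bx) = 114.78293°

57.236°S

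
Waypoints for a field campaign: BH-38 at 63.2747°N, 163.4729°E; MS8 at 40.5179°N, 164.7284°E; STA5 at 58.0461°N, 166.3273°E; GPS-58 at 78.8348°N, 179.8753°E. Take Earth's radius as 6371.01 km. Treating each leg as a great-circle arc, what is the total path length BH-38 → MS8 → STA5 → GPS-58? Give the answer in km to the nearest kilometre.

6846 km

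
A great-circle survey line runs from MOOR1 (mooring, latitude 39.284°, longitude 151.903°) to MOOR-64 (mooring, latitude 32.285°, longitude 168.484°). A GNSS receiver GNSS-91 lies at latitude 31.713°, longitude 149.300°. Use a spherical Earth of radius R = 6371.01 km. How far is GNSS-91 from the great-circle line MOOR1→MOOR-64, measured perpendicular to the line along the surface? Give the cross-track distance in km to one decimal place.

δ₁₃ = central angle MOOR1→GNSS-91 = 0.137199 rad  (haversine)
θ₁₃ = bearing MOOR1→GNSS-91 = 196.408°,  θ₁₂ = bearing MOOR1→MOOR-64 = 112.432°
dₓₜ = R·arcsin(sin δ₁₃ · sin(θ₁₃ − θ₁₂)) = 6371.01·arcsin(0.13677·sin(83.976°)) = 869.240 km
|dₓₜ| = 869.240 km

869.2 km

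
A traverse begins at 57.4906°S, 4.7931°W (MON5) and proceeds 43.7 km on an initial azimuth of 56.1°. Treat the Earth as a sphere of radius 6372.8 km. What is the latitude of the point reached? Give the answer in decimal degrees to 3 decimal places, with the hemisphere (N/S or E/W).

δ = d/R = 43.7/6372.8 = 0.006857 rad
φ₂ = arcsin(sin φ₁ cos δ + cos φ₁ sin δ cos θ)
   = arcsin(-0.84330·0.99998 + 0.53744·0.00686·0.55775) = -57.27002°
λ₂ = λ₁ + atan2(sin θ sin δ cos φ₁, cos δ − sin φ₁ sin φ₂) = -4.18995°

57.270°S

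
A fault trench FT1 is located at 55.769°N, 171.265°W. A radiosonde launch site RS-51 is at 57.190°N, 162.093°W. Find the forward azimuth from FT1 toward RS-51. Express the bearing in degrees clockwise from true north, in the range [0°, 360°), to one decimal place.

Δλ = 9.1720°
y = sin Δλ · cos φ₂ = 0.086371
x = cos φ₁ sin φ₂ − sin φ₁ cos φ₂ cos Δλ = 0.030526
θ = atan2(y, x) = 70.5348° → 70.5348° (mod 360°)

70.5°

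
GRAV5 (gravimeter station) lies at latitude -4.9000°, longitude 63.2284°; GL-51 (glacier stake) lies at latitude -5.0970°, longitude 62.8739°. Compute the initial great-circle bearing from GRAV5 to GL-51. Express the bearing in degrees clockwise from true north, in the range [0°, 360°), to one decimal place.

240.8°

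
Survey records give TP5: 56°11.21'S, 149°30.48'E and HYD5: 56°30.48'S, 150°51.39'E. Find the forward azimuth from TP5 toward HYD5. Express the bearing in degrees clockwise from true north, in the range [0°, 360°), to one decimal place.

113.8°

TP5: φ = -56.18683°, λ = +149.50800°
HYD5: φ = -56.50800°, λ = +150.85650°
Δλ = 1.3485°
y = sin Δλ · cos φ₂ = 0.012986
x = cos φ₁ sin φ₂ − sin φ₁ cos φ₂ cos Δλ = -0.005732
θ = atan2(y, x) = 113.8174° → 113.8174° (mod 360°)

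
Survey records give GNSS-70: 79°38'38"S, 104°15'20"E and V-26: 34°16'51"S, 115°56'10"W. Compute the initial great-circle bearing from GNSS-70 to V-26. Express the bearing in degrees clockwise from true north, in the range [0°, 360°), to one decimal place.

GNSS-70: φ = -79.64389°, λ = +104.25556°
V-26: φ = -34.28083°, λ = -115.93611°
Δλ = 139.8083°
y = sin Δλ · cos φ₂ = 0.533241
x = cos φ₁ sin φ₂ − sin φ₁ cos φ₂ cos Δλ = -0.722163
θ = atan2(y, x) = 143.5580° → 143.5580° (mod 360°)

143.6°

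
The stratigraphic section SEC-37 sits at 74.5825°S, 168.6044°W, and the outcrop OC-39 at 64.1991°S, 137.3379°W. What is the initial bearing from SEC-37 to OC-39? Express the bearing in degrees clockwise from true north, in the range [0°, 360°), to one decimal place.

Δλ = 31.2665°
y = sin Δλ · cos φ₂ = 0.225901
x = cos φ₁ sin φ₂ − sin φ₁ cos φ₂ cos Δλ = 0.119295
θ = atan2(y, x) = 62.1621° → 62.1621° (mod 360°)

62.2°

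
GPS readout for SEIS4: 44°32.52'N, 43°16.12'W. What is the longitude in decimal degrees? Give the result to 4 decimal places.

43° + 16.12′/60 = 43 + 0.26867 = 43.2687°

43.2687°W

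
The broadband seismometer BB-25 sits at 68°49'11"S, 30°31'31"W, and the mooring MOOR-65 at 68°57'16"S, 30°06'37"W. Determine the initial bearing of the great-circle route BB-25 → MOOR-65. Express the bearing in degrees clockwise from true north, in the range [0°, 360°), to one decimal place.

BB-25: φ = -68.81972°, λ = -30.52528°
MOOR-65: φ = -68.95444°, λ = -30.11028°
Δλ = 0.4150°
y = sin Δλ · cos φ₂ = 0.002601
x = cos φ₁ sin φ₂ − sin φ₁ cos φ₂ cos Δλ = -0.002360
θ = atan2(y, x) = 132.2198° → 132.2198° (mod 360°)

132.2°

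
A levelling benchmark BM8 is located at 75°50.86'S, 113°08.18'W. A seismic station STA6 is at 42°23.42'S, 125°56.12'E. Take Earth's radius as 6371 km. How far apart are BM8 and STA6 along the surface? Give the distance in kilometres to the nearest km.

BM8: φ = -75.84767°, λ = -113.13633°
STA6: φ = -42.39033°, λ = +125.93533°
Δφ = 33.4573°,  Δλ = -120.9283°
a = sin²(Δφ/2) + cos φ₁ cos φ₂ sin²(Δλ/2) = 0.219548
c = 2·arcsin(√a) = 0.975319 rad = 55.8817°
d = R·c = 6371 × 0.975319 = 6213.8 km

6214 km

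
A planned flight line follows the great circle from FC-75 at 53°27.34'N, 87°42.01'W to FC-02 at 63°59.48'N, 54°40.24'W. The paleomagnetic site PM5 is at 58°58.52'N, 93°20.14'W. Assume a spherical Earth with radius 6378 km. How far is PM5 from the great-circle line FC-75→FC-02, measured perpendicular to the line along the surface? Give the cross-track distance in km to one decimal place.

672.0 km

FC-75: φ = +53.45567°, λ = -87.70017°
FC-02: φ = +63.99133°, λ = -54.67067°
PM5: φ = +58.97533°, λ = -93.33567°
δ₁₃ = central angle FC-75→PM5 = 0.110692 rad  (haversine)
θ₁₃ = bearing FC-75→PM5 = 332.731°,  θ₁₂ = bearing FC-75→FC-02 = 44.909°
dₓₜ = R·arcsin(sin δ₁₃ · sin(θ₁₃ − θ₁₂)) = 6378·arcsin(0.11047·sin(287.822°)) = -671.983 km
|dₓₜ| = 671.983 km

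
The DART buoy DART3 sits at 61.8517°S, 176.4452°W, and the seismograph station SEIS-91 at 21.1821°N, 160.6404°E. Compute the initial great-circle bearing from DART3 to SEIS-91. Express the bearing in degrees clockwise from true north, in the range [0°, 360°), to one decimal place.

338.6°

Δλ = -22.9144°
y = sin Δλ · cos φ₂ = -0.363049
x = cos φ₁ sin φ₂ − sin φ₁ cos φ₂ cos Δλ = 0.927739
θ = atan2(y, x) = -21.3717° → 338.6283° (mod 360°)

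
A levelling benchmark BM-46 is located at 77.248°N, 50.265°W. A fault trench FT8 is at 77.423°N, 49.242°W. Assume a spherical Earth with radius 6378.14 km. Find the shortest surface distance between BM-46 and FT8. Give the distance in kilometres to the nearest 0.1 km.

Δφ = 0.1750°,  Δλ = 1.0230°
a = sin²(Δφ/2) + cos φ₁ cos φ₂ sin²(Δλ/2) = 0.000006
c = 2·arcsin(√a) = 0.004965 rad = 0.2845°
d = R·c = 6378.14 × 0.004965 = 31.7 km

31.7 km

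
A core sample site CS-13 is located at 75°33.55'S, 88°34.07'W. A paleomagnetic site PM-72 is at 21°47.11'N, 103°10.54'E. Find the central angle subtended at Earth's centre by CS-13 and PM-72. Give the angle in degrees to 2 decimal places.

CS-13: φ = -75.55917°, λ = -88.56783°
PM-72: φ = +21.78517°, λ = +103.17567°
Δφ = 97.3443°,  Δλ = -168.2565°
a = sin²(Δφ/2) + cos φ₁ cos φ₂ sin²(Δλ/2) = 0.793062
c = 2·arcsin(√a) = 2.197064 rad = 125.8825°

125.88°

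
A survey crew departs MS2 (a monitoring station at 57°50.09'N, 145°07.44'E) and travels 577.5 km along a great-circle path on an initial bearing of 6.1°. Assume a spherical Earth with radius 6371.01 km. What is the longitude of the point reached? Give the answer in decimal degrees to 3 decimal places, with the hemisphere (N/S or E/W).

146.338°E

MS2: φ = +57.83483°, λ = +145.12400°
δ = d/R = 577.5/6371.01 = 0.090645 rad
φ₂ = arcsin(sin φ₁ cos δ + cos φ₁ sin δ cos θ)
   = arcsin(0.84652·0.99589 + 0.53236·0.09052·0.99434) = 62.99396°
λ₂ = λ₁ + atan2(sin θ sin δ cos φ₁, cos δ − sin φ₁ sin φ₂) = 146.33782°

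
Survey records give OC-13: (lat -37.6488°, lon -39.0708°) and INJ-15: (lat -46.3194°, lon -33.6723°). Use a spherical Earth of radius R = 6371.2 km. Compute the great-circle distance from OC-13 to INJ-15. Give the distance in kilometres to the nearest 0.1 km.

1061.8 km

Δφ = -8.6706°,  Δλ = 5.3985°
a = sin²(Δφ/2) + cos φ₁ cos φ₂ sin²(Δλ/2) = 0.006927
c = 2·arcsin(√a) = 0.166651 rad = 9.5484°
d = R·c = 6371.2 × 0.166651 = 1061.8 km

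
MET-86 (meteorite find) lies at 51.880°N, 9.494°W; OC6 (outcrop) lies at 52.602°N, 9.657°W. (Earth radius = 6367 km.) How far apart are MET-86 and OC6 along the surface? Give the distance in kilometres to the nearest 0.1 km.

81.0 km

Δφ = 0.7220°,  Δλ = -0.1630°
a = sin²(Δφ/2) + cos φ₁ cos φ₂ sin²(Δλ/2) = 0.000040
c = 2·arcsin(√a) = 0.012721 rad = 0.7289°
d = R·c = 6367 × 0.012721 = 81.0 km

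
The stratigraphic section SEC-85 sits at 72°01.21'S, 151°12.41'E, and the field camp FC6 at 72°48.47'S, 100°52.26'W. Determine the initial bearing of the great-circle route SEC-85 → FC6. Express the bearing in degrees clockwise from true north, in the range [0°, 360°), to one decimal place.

143.6°

SEC-85: φ = -72.02017°, λ = +151.20683°
FC6: φ = -72.80783°, λ = -100.87100°
Δλ = 107.9222°
y = sin Δλ · cos φ₂ = 0.281235
x = cos φ₁ sin φ₂ − sin φ₁ cos φ₂ cos Δλ = -0.381405
θ = atan2(y, x) = 143.5962° → 143.5962° (mod 360°)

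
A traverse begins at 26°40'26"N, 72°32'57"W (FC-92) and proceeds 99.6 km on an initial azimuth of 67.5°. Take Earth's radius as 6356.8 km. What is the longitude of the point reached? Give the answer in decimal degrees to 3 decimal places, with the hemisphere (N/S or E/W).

FC-92: φ = +26.67389°, λ = -72.54917°
δ = d/R = 99.6/6356.8 = 0.015668 rad
φ₂ = arcsin(sin φ₁ cos δ + cos φ₁ sin δ cos θ)
   = arcsin(0.44891·0.99988 + 0.89358·0.01567·0.38268) = 27.01440°
λ₂ = λ₁ + atan2(sin θ sin δ cos φ₁, cos δ − sin φ₁ sin φ₂) = -71.61820°

71.618°W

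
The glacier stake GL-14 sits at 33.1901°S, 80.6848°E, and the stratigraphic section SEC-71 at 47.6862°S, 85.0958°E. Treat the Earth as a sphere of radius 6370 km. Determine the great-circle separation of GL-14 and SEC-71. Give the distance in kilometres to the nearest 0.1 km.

1653.6 km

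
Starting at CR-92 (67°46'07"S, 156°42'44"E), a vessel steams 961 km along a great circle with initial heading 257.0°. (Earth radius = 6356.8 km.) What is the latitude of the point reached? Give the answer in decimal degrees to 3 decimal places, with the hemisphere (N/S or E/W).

68.113°S

CR-92: φ = -67.76861°, λ = +156.71222°
δ = d/R = 961/6356.8 = 0.151177 rad
φ₂ = arcsin(sin φ₁ cos δ + cos φ₁ sin δ cos θ)
   = arcsin(-0.92566·0.98859 + 0.37835·0.15060·-0.22495) = -68.11341°
λ₂ = λ₁ + atan2(sin θ sin δ cos φ₁, cos δ − sin φ₁ sin φ₂) = 133.53035°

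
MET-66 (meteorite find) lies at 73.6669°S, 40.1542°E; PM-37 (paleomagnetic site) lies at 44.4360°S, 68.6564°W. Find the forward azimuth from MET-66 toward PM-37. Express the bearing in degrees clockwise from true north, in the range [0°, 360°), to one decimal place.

238.3°

Δλ = -108.8106°
y = sin Δλ · cos φ₂ = -0.675896
x = cos φ₁ sin φ₂ − sin φ₁ cos φ₂ cos Δλ = -0.417828
θ = atan2(y, x) = -121.7237° → 238.2763° (mod 360°)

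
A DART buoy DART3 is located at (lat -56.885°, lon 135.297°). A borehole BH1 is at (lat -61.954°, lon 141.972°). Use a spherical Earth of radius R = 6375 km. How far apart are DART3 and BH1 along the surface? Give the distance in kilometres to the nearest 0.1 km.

Δφ = -5.0690°,  Δλ = 6.6750°
a = sin²(Δφ/2) + cos φ₁ cos φ₂ sin²(Δλ/2) = 0.002826
c = 2·arcsin(√a) = 0.106372 rad = 6.0947°
d = R·c = 6375 × 0.106372 = 678.1 km

678.1 km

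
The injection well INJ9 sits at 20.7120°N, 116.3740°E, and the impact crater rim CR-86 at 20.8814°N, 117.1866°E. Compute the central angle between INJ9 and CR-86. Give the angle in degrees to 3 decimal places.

Δφ = 0.1694°,  Δλ = 0.8126°
a = sin²(Δφ/2) + cos φ₁ cos φ₂ sin²(Δλ/2) = 0.000046
c = 2·arcsin(√a) = 0.013584 rad = 0.7783°

0.778°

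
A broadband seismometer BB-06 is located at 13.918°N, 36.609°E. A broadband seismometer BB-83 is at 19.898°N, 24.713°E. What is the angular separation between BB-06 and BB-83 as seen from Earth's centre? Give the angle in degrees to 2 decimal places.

12.85°

Δφ = 5.9800°,  Δλ = -11.8960°
a = sin²(Δφ/2) + cos φ₁ cos φ₂ sin²(Δλ/2) = 0.012522
c = 2·arcsin(√a) = 0.224270 rad = 12.8497°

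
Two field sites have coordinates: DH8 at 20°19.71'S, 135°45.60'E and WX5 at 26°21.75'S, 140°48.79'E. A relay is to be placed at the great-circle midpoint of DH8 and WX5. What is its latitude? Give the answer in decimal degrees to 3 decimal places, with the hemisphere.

DH8: φ = -20.32850°, λ = +135.76000°
WX5: φ = -26.36250°, λ = +140.81317°
Bx = cos φ₂ cos Δλ = 0.892520,  By = cos φ₂ sin Δλ = 0.078920
φₘ = atan2(sin φ₁ + sin φ₂, √((cos φ₁ + Bx)² + By²)) = -23.36577°
λₘ = λ₁ + atan2(By, cos φ₁ + Bx) = 138.22907°

23.366°S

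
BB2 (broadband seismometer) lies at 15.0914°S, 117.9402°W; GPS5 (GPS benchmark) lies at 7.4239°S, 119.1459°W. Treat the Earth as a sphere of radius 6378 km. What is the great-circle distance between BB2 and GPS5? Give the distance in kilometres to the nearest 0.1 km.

863.6 km

Δφ = 7.6675°,  Δλ = -1.2057°
a = sin²(Δφ/2) + cos φ₁ cos φ₂ sin²(Δλ/2) = 0.004576
c = 2·arcsin(√a) = 0.135403 rad = 7.7580°
d = R·c = 6378 × 0.135403 = 863.6 km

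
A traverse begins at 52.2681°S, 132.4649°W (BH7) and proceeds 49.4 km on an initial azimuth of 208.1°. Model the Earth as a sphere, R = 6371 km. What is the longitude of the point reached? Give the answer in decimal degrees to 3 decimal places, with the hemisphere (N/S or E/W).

132.810°W

δ = d/R = 49.4/6371 = 0.007754 rad
φ₂ = arcsin(sin φ₁ cos δ + cos φ₁ sin δ cos θ)
   = arcsin(-0.79088·0.99997 + 0.61197·0.00775·-0.88213) = -52.65950°
λ₂ = λ₁ + atan2(sin θ sin δ cos φ₁, cos δ − sin φ₁ sin φ₂) = -132.80989°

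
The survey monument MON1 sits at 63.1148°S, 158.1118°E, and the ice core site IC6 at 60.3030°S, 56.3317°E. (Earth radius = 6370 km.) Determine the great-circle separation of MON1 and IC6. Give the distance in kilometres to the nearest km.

Δφ = 2.8118°,  Δλ = -101.7801°
a = sin²(Δφ/2) + cos φ₁ cos φ₂ sin²(Δλ/2) = 0.135484
c = 2·arcsin(√a) = 0.753891 rad = 43.1947°
d = R·c = 6370 × 0.753891 = 4802.3 km

4802 km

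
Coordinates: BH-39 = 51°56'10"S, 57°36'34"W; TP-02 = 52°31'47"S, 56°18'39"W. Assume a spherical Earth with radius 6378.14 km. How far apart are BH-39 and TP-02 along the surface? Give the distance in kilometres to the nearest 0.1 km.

110.5 km

BH-39: φ = -51.93611°, λ = -57.60944°
TP-02: φ = -52.52972°, λ = -56.31083°
Δφ = -0.5936°,  Δλ = 1.2986°
a = sin²(Δφ/2) + cos φ₁ cos φ₂ sin²(Δλ/2) = 0.000075
c = 2·arcsin(√a) = 0.017321 rad = 0.9924°
d = R·c = 6378.14 × 0.017321 = 110.5 km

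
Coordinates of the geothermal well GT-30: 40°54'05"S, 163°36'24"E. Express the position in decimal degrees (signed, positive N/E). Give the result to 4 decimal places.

-40.9014°, +163.6067°

lat: 40.9014° S → -40.9014°
lon: 163.6067° E → +163.6067°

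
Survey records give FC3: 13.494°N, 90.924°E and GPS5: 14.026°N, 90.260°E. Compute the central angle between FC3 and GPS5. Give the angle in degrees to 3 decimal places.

0.836°

Δφ = 0.5320°,  Δλ = -0.6640°
a = sin²(Δφ/2) + cos φ₁ cos φ₂ sin²(Δλ/2) = 0.000053
c = 2·arcsin(√a) = 0.014592 rad = 0.8360°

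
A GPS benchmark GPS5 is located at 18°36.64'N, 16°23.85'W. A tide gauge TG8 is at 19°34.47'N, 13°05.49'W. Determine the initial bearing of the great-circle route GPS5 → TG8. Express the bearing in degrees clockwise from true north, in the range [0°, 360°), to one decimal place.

72.3°

GPS5: φ = +18.61067°, λ = -16.39750°
TG8: φ = +19.57450°, λ = -13.09150°
Δλ = 3.3060°
y = sin Δλ · cos φ₂ = 0.054336
x = cos φ₁ sin φ₂ − sin φ₁ cos φ₂ cos Δλ = 0.017322
θ = atan2(y, x) = 72.3182° → 72.3182° (mod 360°)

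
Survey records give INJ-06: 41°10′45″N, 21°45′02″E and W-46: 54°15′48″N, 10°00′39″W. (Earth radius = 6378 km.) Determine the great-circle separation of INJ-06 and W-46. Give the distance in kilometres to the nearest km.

INJ-06: φ = +41.17917°, λ = +21.75056°
W-46: φ = +54.26333°, λ = -10.01083°
Δφ = 13.0842°,  Δλ = -31.7614°
a = sin²(Δφ/2) + cos φ₁ cos φ₂ sin²(Δλ/2) = 0.045896
c = 2·arcsin(√a) = 0.431814 rad = 24.7411°
d = R·c = 6378 × 0.431814 = 2754.1 km

2754 km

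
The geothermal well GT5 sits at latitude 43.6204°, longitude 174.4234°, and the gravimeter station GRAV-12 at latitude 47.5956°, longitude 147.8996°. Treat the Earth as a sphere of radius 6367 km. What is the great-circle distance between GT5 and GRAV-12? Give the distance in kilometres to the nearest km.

Δφ = 3.9752°,  Δλ = -26.5238°
a = sin²(Δφ/2) + cos φ₁ cos φ₂ sin²(Δλ/2) = 0.026894
c = 2·arcsin(√a) = 0.329476 rad = 18.8776°
d = R·c = 6367 × 0.329476 = 2097.8 km

2098 km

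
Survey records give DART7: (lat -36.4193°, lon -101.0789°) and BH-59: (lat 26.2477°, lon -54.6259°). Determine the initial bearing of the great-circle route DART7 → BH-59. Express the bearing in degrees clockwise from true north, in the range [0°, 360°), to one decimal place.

42.0°

Δλ = 46.4530°
y = sin Δλ · cos φ₂ = 0.650075
x = cos φ₁ sin φ₂ − sin φ₁ cos φ₂ cos Δλ = 0.722726
θ = atan2(y, x) = 41.9706° → 41.9706° (mod 360°)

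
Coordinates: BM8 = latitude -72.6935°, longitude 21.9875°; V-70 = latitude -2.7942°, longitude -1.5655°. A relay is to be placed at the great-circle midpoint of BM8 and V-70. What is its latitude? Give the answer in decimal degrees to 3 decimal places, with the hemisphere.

Bx = cos φ₂ cos Δλ = 0.915601,  By = cos φ₂ sin Δλ = -0.399122
φₘ = atan2(sin φ₁ + sin φ₂, √((cos φ₁ + Bx)² + By²)) = -38.15930°
λₘ = λ₁ + atan2(By, cos φ₁ + Bx) = 3.77555°

38.159°S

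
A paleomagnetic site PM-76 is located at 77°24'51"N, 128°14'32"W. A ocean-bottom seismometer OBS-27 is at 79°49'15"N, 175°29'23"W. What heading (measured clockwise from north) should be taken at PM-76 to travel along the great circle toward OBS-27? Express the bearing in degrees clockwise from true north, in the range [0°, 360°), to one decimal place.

306.9°

PM-76: φ = +77.41417°, λ = -128.24222°
OBS-27: φ = +79.82083°, λ = -175.48972°
Δλ = -47.2475°
y = sin Δλ · cos φ₂ = -0.129769
x = cos φ₁ sin φ₂ − sin φ₁ cos φ₂ cos Δλ = 0.097387
θ = atan2(y, x) = -53.1132° → 306.8868° (mod 360°)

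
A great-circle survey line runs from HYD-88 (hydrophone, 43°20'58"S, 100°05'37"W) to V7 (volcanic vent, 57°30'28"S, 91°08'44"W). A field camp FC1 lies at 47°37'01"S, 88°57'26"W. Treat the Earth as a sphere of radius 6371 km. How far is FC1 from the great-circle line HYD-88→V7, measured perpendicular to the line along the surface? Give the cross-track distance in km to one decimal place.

HYD-88: φ = -43.34944°, λ = -100.09361°
V7: φ = -57.50778°, λ = -91.14556°
FC1: φ = -47.61694°, λ = -88.95722°
δ₁₃ = central angle HYD-88→FC1 = 0.155091 rad  (haversine)
θ₁₃ = bearing HYD-88→FC1 = 122.557°,  θ₁₂ = bearing HYD-88→V7 = 161.457°
dₓₜ = R·arcsin(sin δ₁₃ · sin(θ₁₃ − θ₁₂)) = 6371·arcsin(0.15447·sin(-38.900°)) = -618.967 km
|dₓₜ| = 618.967 km

619.0 km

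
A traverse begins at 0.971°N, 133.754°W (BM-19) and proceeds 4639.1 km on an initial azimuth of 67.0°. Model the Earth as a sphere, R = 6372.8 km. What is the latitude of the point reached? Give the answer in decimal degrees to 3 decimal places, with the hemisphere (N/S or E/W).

15.818°N

δ = d/R = 4639.1/6372.8 = 0.727953 rad
φ₂ = arcsin(sin φ₁ cos δ + cos φ₁ sin δ cos θ)
   = arcsin(0.01695·0.74654 + 0.99986·0.66534·0.39073) = 15.81809°
λ₂ = λ₁ + atan2(sin θ sin δ cos φ₁, cos δ − sin φ₁ sin φ₂) = -94.21847°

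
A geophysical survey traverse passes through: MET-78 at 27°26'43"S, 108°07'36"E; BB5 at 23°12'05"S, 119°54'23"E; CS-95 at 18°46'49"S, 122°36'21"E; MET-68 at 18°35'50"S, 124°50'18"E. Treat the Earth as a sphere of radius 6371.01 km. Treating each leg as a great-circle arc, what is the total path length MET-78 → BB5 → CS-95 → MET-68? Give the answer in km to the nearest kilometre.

MET-78: φ = -27.44528°, λ = +108.12667°
BB5: φ = -23.20139°, λ = +119.90639°
CS-95: φ = -18.78028°, λ = +122.60583°
MET-68: φ = -18.59722°, λ = +124.83833°
MET-78→BB5: c = 0.199934 rad, d = 1273.78 km
BB5→CS-95: c = 0.088812 rad, d = 565.82 km
CS-95→MET-68: c = 0.037048 rad, d = 236.03 km
Total = 1273.78 + 565.82 + 236.03 = 2075.64 km

2076 km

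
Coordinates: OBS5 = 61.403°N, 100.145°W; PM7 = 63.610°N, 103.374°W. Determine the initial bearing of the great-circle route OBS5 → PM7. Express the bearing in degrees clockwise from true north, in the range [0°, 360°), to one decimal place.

Δλ = -3.2290°
y = sin Δλ · cos φ₂ = -0.025036
x = cos φ₁ sin φ₂ − sin φ₁ cos φ₂ cos Δλ = 0.039129
θ = atan2(y, x) = -32.6122° → 327.3878° (mod 360°)

327.4°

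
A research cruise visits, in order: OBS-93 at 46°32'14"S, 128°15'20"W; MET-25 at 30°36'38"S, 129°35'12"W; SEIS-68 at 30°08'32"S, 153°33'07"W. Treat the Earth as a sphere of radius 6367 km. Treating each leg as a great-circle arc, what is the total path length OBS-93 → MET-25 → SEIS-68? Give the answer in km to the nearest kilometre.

OBS-93: φ = -46.53722°, λ = -128.25556°
MET-25: φ = -30.61056°, λ = -129.58667°
SEIS-68: φ = -30.14222°, λ = -153.55194°
OBS-93→MET-25: c = 0.278554 rad, d = 1773.56 km
MET-25→SEIS-68: c = 0.360263 rad, d = 2293.79 km
Total = 1773.56 + 2293.79 = 4067.35 km

4067 km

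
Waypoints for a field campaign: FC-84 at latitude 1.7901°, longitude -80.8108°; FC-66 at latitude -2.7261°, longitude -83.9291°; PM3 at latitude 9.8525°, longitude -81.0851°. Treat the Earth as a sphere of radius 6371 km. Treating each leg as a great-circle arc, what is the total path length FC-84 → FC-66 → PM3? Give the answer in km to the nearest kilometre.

FC-84→FC-66: c = 0.095777 rad, d = 610.20 km
FC-66→PM3: c = 0.225036 rad, d = 1433.71 km
Total = 610.20 + 1433.71 = 2043.90 km

2044 km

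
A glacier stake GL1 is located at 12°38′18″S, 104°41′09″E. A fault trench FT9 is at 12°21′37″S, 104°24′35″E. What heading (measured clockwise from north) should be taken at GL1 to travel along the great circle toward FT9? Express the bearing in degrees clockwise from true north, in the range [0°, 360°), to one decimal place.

315.9°

GL1: φ = -12.63833°, λ = +104.68583°
FT9: φ = -12.36028°, λ = +104.40972°
Δλ = -0.2761°
y = sin Δλ · cos φ₂ = -0.004707
x = cos φ₁ sin φ₂ − sin φ₁ cos φ₂ cos Δλ = 0.004850
θ = atan2(y, x) = -44.1419° → 315.8581° (mod 360°)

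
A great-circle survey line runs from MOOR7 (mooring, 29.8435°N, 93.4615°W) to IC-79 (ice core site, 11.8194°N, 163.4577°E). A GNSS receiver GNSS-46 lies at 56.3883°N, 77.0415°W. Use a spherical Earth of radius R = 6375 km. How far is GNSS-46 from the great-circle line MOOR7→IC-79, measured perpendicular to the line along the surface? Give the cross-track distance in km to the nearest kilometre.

3219 km

δ₁₃ = central angle MOOR7→GNSS-46 = 0.505356 rad  (haversine)
θ₁₃ = bearing MOOR7→GNSS-46 = 18.858°,  θ₁₂ = bearing MOOR7→IC-79 = 286.803°
dₓₜ = R·arcsin(sin δ₁₃ · sin(θ₁₃ − θ₁₂)) = 6375·arcsin(0.48412·sin(-267.945°)) = 3219.374 km
|dₓₜ| = 3219.374 km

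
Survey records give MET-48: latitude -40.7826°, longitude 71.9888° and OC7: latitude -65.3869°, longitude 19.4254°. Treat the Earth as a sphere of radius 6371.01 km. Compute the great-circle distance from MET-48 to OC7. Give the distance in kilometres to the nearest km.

4251 km

Δφ = -24.6043°,  Δλ = -52.5634°
a = sin²(Δφ/2) + cos φ₁ cos φ₂ sin²(Δλ/2) = 0.107227
c = 2·arcsin(√a) = 0.667218 rad = 38.2288°
d = R·c = 6371.01 × 0.667218 = 4250.9 km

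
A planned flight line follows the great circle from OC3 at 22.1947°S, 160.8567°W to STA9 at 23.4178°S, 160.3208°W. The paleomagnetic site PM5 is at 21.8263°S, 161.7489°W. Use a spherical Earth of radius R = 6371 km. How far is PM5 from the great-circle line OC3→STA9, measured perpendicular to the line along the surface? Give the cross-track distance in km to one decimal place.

70.3 km

δ₁₃ = central angle OC3→PM5 = 0.015804 rad  (haversine)
θ₁₃ = bearing OC3→PM5 = 293.839°,  θ₁₂ = bearing OC3→STA9 = 158.110°
dₓₜ = R·arcsin(sin δ₁₃ · sin(θ₁₃ − θ₁₂)) = 6371·arcsin(0.01580·sin(135.729°)) = 70.283 km
|dₓₜ| = 70.283 km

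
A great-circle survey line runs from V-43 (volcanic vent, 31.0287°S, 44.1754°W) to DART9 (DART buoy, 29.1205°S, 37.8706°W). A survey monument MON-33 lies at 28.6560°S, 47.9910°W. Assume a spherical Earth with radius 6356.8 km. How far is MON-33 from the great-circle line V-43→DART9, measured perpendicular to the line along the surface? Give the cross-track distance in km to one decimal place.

357.6 km

δ₁₃ = central angle V-43→MON-33 = 0.071066 rad  (haversine)
θ₁₃ = bearing V-43→MON-33 = 304.675°,  θ₁₂ = bearing V-43→DART9 = 72.323°
dₓₜ = R·arcsin(sin δ₁₃ · sin(θ₁₃ − θ₁₂)) = 6356.8·arcsin(0.07101·sin(232.352°)) = -357.575 km
|dₓₜ| = 357.575 km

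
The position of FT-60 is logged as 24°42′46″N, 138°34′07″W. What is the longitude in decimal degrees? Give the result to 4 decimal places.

138.5686°W

138° + 34′/60 + 7″/3600 = 138 + 0.56667 + 0.00194 = 138.5686°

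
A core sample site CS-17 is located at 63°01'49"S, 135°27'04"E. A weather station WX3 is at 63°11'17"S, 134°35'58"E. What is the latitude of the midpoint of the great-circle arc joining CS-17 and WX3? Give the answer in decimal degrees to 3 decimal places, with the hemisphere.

CS-17: φ = -63.03028°, λ = +135.45111°
WX3: φ = -63.18806°, λ = +134.59944°
Bx = cos φ₂ cos Δλ = 0.451014,  By = cos φ₂ sin Δλ = -0.006705
φₘ = atan2(sin φ₁ + sin φ₂, √((cos φ₁ + Bx)² + By²)) = -63.10980°
λₘ = λ₁ + atan2(By, cos φ₁ + Bx) = 135.02643°

63.110°S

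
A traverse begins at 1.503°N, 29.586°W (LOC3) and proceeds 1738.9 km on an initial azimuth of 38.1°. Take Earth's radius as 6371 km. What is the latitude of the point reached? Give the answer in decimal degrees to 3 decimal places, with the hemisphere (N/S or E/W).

13.728°N

δ = d/R = 1738.9/6371 = 0.272940 rad
φ₂ = arcsin(sin φ₁ cos δ + cos φ₁ sin δ cos θ)
   = arcsin(0.02623·0.96298 + 0.99966·0.26956·0.78694) = 13.72809°
λ₂ = λ₁ + atan2(sin θ sin δ cos φ₁, cos δ − sin φ₁ sin φ₂) = -19.72714°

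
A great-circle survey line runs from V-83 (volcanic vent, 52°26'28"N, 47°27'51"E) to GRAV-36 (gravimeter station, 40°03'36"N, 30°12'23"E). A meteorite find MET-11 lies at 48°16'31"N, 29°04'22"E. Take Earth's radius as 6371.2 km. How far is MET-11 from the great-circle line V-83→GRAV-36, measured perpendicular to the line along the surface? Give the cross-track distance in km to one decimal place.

V-83: φ = +52.44111°, λ = +47.46417°
GRAV-36: φ = +40.06000°, λ = +30.20639°
MET-11: φ = +48.27528°, λ = +29.07278°
δ₁₃ = central angle V-83→MET-11 = 0.216590 rad  (haversine)
θ₁₃ = bearing V-83→MET-11 = 257.723°,  θ₁₂ = bearing V-83→GRAV-36 = 230.512°
dₓₜ = R·arcsin(sin δ₁₃ · sin(θ₁₃ − θ₁₂)) = 6371.2·arcsin(0.21490·sin(27.211°)) = 627.100 km
|dₓₜ| = 627.100 km

627.1 km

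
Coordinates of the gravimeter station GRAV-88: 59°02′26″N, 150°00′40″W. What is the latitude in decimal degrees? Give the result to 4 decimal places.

59° + 2′/60 + 26″/3600 = 59 + 0.03333 + 0.00722 = 59.0406°

59.0406°N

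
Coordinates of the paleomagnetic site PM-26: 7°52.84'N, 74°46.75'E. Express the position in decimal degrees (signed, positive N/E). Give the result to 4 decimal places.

lat: 7.8807° N → +7.8807°
lon: 74.7792° E → +74.7792°

+7.8807°, +74.7792°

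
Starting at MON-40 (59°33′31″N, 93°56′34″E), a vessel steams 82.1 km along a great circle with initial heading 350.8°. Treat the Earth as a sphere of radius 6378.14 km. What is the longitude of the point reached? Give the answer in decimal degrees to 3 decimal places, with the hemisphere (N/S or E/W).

93.705°E

MON-40: φ = +59.55861°, λ = +93.94278°
δ = d/R = 82.1/6378.14 = 0.012872 rad
φ₂ = arcsin(sin φ₁ cos δ + cos φ₁ sin δ cos θ)
   = arcsin(0.86215·0.99992 + 0.50666·0.01287·0.98714) = 60.28643°
λ₂ = λ₁ + atan2(sin θ sin δ cos φ₁, cos δ − sin φ₁ sin φ₂) = 93.70489°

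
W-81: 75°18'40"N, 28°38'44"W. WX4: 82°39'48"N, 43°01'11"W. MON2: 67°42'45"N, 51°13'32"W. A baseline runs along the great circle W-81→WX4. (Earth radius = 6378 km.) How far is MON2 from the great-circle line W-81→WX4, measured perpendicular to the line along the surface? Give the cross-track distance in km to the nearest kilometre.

1063 km

W-81: φ = +75.31111°, λ = -28.64556°
WX4: φ = +82.66333°, λ = -43.01972°
MON2: φ = +67.71250°, λ = -51.22556°
δ₁₃ = central angle W-81→MON2 = 0.179982 rad  (haversine)
θ₁₃ = bearing W-81→MON2 = 234.438°,  θ₁₂ = bearing W-81→WX4 = 346.479°
dₓₜ = R·arcsin(sin δ₁₃ · sin(θ₁₃ − θ₁₂)) = 6378·arcsin(0.17901·sin(-112.041°)) = -1063.209 km
|dₓₜ| = 1063.209 km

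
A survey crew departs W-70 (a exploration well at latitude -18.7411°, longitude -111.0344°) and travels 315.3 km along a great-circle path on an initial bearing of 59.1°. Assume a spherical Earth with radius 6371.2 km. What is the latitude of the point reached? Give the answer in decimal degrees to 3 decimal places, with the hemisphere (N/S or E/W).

δ = d/R = 315.3/6371.2 = 0.049488 rad
φ₂ = arcsin(sin φ₁ cos δ + cos φ₁ sin δ cos θ)
   = arcsin(-0.32129·0.99878 + 0.94698·0.04947·0.51354) = -17.26803°
λ₂ = λ₁ + atan2(sin θ sin δ cos φ₁, cos δ − sin φ₁ sin φ₂) = -108.48674°

17.268°S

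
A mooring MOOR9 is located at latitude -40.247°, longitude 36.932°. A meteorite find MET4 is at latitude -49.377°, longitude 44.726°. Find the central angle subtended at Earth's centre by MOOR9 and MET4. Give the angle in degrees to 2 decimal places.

Δφ = -9.1300°,  Δλ = 7.7940°
a = sin²(Δφ/2) + cos φ₁ cos φ₂ sin²(Δλ/2) = 0.008630
c = 2·arcsin(√a) = 0.186063 rad = 10.6606°

10.66°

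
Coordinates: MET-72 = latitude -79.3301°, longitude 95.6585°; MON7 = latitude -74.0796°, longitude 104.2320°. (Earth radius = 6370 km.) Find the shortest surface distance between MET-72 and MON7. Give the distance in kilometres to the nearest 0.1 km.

622.0 km

Δφ = 5.2505°,  Δλ = 8.5735°
a = sin²(Δφ/2) + cos φ₁ cos φ₂ sin²(Δλ/2) = 0.002382
c = 2·arcsin(√a) = 0.097644 rad = 5.5946°
d = R·c = 6370 × 0.097644 = 622.0 km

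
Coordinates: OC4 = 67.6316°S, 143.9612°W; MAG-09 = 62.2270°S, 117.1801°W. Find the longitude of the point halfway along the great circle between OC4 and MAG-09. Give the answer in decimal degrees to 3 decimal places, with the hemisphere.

Bx = cos φ₂ cos Δλ = 0.415987,  By = cos φ₂ sin Δλ = 0.209958
φₘ = atan2(sin φ₁ + sin φ₂, √((cos φ₁ + Bx)² + By²)) = -65.52382°
λₘ = λ₁ + atan2(By, cos φ₁ + Bx) = -129.19475°

129.195°W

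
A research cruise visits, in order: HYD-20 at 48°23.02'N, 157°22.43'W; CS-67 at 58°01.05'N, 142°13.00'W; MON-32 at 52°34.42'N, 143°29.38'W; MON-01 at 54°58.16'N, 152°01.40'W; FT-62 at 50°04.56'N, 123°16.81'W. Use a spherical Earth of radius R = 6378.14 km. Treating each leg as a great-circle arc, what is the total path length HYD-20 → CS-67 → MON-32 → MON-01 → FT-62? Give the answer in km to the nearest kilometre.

4705 km

HYD-20: φ = +48.38367°, λ = -157.37383°
CS-67: φ = +58.01750°, λ = -142.21667°
MON-32: φ = +52.57367°, λ = -143.48967°
MON-01: φ = +54.96933°, λ = -152.02333°
FT-62: φ = +50.07600°, λ = -123.28017°
HYD-20→CS-67: c = 0.230027 rad, d = 1467.15 km
CS-67→MON-32: c = 0.095847 rad, d = 611.32 km
MON-32→MON-01: c = 0.097365 rad, d = 621.01 km
MON-01→FT-62: c = 0.314458 rad, d = 2005.66 km
Total = 1467.15 + 611.32 + 621.01 + 2005.66 = 4705.13 km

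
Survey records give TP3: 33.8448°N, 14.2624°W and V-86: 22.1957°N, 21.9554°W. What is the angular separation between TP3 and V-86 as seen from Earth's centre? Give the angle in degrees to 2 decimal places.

13.47°

Δφ = -11.6491°,  Δλ = -7.6930°
a = sin²(Δφ/2) + cos φ₁ cos φ₂ sin²(Δλ/2) = 0.013759
c = 2·arcsin(√a) = 0.235142 rad = 13.4727°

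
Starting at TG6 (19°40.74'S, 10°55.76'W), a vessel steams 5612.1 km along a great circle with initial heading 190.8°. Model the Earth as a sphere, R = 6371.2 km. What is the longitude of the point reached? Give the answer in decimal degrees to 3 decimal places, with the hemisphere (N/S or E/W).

33.707°W

TG6: φ = -19.67900°, λ = -10.92933°
δ = d/R = 5612.1/6371.2 = 0.880854 rad
φ₂ = arcsin(sin φ₁ cos δ + cos φ₁ sin δ cos θ)
   = arcsin(-0.33675·0.63649 + 0.94159·0.77128·-0.98229) = -68.08073°
λ₂ = λ₁ + atan2(sin θ sin δ cos φ₁, cos δ − sin φ₁ sin φ₂) = -33.70678°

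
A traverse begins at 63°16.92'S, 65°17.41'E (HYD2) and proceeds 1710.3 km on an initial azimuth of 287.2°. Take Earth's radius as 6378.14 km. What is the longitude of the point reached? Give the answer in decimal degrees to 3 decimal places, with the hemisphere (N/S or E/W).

38.603°E

HYD2: φ = -63.28200°, λ = +65.29017°
δ = d/R = 1710.3/6378.14 = 0.268150 rad
φ₂ = arcsin(sin φ₁ cos δ + cos φ₁ sin δ cos θ)
   = arcsin(-0.89323·0.96426 + 0.44960·0.26495·0.29571) = -55.69850°
λ₂ = λ₁ + atan2(sin θ sin δ cos φ₁, cos δ − sin φ₁ sin φ₂) = 38.60306°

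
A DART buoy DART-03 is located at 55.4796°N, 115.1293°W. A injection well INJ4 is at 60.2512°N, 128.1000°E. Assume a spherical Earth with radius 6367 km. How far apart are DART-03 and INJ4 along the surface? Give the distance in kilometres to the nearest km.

5994 km

Δφ = 4.7716°,  Δλ = -116.7707°
a = sin²(Δφ/2) + cos φ₁ cos φ₂ sin²(Δλ/2) = 0.205659
c = 2·arcsin(√a) = 0.941368 rad = 53.9364°
d = R·c = 6367 × 0.941368 = 5993.7 km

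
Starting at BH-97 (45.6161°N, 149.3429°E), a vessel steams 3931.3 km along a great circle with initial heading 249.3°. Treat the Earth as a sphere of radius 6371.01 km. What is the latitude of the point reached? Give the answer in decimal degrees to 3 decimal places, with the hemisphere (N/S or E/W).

δ = d/R = 3931.3/6371.01 = 0.617061 rad
φ₂ = arcsin(sin φ₁ cos δ + cos φ₁ sin δ cos θ)
   = arcsin(0.71467·0.81558 + 0.69946·0.57864·-0.35347) = 26.09160°
λ₂ = λ₁ + atan2(sin θ sin δ cos φ₁, cos δ − sin φ₁ sin φ₂) = 112.27893°

26.092°N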